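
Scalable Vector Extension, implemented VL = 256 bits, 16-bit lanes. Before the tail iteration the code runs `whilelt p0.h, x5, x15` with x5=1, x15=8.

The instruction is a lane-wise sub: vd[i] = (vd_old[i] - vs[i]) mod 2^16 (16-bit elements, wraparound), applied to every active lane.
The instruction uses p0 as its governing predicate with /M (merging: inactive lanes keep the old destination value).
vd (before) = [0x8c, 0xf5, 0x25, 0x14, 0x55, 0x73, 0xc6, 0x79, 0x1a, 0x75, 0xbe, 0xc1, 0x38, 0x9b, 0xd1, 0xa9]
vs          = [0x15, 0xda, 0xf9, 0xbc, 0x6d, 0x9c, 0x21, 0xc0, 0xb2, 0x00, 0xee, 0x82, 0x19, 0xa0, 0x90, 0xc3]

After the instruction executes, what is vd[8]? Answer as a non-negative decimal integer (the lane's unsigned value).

register lanes = 256/16 = 16
active while 1+j < 8, i.e. j ∈ [0,7) capped at 16 ⇒ 7
lane  0: sub(0x8c,0x15) ⇒ 0x77
lane  1: sub(0xf5,0xda) ⇒ 0x1b
lane  2: sub(0x25,0xf9) ⇒ 0xff2c
lane  3: sub(0x14,0xbc) ⇒ 0xff58
lane  4: sub(0x55,0x6d) ⇒ 0xffe8
lane  5: sub(0x73,0x9c) ⇒ 0xffd7
lane  6: sub(0xc6,0x21) ⇒ 0xa5
lane  7: tail/keep ⇒ 0x79
lane  8: tail/keep ⇒ 0x1a
lane  9: tail/keep ⇒ 0x75
lane 10: tail/keep ⇒ 0xbe
lane 11: tail/keep ⇒ 0xc1
lane 12: tail/keep ⇒ 0x38
lane 13: tail/keep ⇒ 0x9b
lane 14: tail/keep ⇒ 0xd1
lane 15: tail/keep ⇒ 0xa9

vd[8] = 26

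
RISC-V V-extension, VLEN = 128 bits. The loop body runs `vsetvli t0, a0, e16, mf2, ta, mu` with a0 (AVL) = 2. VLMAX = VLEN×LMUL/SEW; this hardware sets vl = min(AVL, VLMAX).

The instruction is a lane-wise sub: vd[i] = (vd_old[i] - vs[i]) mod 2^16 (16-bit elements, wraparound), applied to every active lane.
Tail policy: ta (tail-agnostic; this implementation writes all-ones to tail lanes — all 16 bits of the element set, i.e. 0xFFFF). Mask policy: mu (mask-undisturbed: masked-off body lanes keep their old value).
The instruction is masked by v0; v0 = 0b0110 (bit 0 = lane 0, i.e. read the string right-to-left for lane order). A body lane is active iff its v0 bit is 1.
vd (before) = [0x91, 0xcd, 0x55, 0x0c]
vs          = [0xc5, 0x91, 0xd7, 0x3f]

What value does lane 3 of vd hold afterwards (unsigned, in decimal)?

vd[3] = 65535

VLMAX = (128 × 1/2) / 16 = 4 lanes
AVL=2 ≤ VLMAX=4, so vl = 2
vd[0] mask-off/keep -> 0x91
vd[1] sub(0xcd,0x91) -> 0x3c
vd[2] tail/ones -> 0xffff
vd[3] tail/ones -> 0xffff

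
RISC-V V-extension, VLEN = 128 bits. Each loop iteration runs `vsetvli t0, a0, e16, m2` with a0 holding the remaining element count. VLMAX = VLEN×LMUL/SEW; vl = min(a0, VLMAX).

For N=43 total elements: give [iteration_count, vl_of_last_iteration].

[iterations, last_vl] = [3, 11]

VLMAX = VLEN×LMUL/SEW = 128×2/16 = 16
iterations = ceil(43/16) = 3; final-pass vl = 11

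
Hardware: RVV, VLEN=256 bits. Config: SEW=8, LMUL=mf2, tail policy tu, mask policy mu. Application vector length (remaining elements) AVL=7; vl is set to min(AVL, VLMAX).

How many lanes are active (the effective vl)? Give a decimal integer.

VLMAX = VLEN×LMUL/SEW = 256×1/2/8 = 16
vl = min(AVL, VLMAX) = min(7, 16) = 7

vl = 7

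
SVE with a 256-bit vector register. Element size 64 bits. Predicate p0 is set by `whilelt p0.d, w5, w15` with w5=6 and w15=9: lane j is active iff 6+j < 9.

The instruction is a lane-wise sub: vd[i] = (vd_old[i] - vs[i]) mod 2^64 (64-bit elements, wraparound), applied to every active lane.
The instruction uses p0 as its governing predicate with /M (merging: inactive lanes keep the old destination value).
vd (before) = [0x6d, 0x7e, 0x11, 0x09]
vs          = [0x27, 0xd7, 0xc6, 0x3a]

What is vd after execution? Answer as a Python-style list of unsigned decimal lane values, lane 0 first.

256-bit reg / 64-bit elem → 4 lanes
active while 6+j < 9, i.e. j ∈ [0,3) capped at 4 ⇒ 3
vd[0] sub(0x6d,0x27) -> 0x46
vd[1] sub(0x7e,0xd7) -> 0xffffffffffffffa7
vd[2] sub(0x11,0xc6) -> 0xffffffffffffff4b
vd[3] tail/keep -> 0x09

vd = [70, 18446744073709551527, 18446744073709551435, 9]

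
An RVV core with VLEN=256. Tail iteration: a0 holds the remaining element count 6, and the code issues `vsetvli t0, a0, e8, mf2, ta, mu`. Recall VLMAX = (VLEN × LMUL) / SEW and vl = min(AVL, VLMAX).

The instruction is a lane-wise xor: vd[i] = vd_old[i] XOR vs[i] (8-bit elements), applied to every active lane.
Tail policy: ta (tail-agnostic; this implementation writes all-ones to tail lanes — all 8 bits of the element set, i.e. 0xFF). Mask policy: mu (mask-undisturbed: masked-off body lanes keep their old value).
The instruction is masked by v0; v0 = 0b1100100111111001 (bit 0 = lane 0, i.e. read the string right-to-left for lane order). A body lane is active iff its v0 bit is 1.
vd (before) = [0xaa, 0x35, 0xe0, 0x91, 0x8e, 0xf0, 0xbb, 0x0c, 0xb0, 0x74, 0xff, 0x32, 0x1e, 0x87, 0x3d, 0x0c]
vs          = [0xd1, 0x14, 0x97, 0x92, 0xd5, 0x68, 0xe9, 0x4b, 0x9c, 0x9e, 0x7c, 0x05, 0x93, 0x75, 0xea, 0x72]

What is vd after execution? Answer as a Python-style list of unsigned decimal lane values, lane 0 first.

vd = [123, 53, 224, 3, 91, 152, 255, 255, 255, 255, 255, 255, 255, 255, 255, 255]

lanes per group: 256·1/2/8 = 16
AVL=6 ≤ VLMAX=16, so vl = 6
[0] xor(0xaa,0xd1) = 0x7b
[1] mask-off/keep = 0x35
[2] mask-off/keep = 0xe0
[3] xor(0x91,0x92) = 0x03
[4] xor(0x8e,0xd5) = 0x5b
[5] xor(0xf0,0x68) = 0x98
[6] tail/ones = 0xff
[7] tail/ones = 0xff
[8] tail/ones = 0xff
[9] tail/ones = 0xff
[10] tail/ones = 0xff
[11] tail/ones = 0xff
[12] tail/ones = 0xff
[13] tail/ones = 0xff
[14] tail/ones = 0xff
[15] tail/ones = 0xff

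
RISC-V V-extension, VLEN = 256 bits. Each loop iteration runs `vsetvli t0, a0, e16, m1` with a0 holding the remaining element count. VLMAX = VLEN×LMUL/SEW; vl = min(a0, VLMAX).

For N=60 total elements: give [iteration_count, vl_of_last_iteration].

lanes per group: 256·1/16 = 16
iterations = ceil(60/16) = 4; final-pass vl = 12

[iterations, last_vl] = [4, 12]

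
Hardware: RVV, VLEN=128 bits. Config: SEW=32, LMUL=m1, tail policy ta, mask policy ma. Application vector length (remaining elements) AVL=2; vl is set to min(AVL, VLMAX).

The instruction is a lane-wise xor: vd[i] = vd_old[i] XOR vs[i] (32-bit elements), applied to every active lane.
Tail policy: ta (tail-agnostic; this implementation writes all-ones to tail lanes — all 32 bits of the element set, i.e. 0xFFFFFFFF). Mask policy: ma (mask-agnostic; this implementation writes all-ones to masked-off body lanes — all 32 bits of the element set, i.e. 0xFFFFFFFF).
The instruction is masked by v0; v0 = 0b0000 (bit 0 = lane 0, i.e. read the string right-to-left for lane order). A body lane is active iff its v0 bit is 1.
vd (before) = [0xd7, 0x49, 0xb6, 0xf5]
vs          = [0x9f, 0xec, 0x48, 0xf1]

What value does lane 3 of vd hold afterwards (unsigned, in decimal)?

vd[3] = 4294967295

lanes per group: 128·1/32 = 4
vl ← min(2, 4) = 2
  i=0: mask-off/ones → 4294967295
  i=1: mask-off/ones → 4294967295
  i=2: tail/ones → 4294967295
  i=3: tail/ones → 4294967295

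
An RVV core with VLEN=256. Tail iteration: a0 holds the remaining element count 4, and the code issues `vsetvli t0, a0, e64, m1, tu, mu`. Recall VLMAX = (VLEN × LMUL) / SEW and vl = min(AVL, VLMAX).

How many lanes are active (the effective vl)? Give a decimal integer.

VLMAX = VLEN×LMUL/SEW = 256×1/64 = 4
vl ← min(4, 4) = 4

vl = 4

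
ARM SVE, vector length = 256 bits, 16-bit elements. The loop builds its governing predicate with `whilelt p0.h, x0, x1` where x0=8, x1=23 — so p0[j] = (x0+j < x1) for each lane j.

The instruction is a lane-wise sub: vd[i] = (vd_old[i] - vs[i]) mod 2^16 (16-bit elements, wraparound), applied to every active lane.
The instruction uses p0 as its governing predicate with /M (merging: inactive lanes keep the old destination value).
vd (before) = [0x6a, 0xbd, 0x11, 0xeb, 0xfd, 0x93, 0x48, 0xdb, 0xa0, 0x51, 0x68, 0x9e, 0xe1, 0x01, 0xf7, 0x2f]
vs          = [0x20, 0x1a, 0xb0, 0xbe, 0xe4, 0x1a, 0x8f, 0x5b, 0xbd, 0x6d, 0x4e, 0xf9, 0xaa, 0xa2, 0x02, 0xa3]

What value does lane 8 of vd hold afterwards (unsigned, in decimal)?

lane count: 256 div 16 = 16
p0[j] = (8+j < 23); true for j=0..14 → 15 lanes set
lane  0: sub(0x6a,0x20) ⇒ 0x4a
lane  1: sub(0xbd,0x1a) ⇒ 0xa3
lane  2: sub(0x11,0xb0) ⇒ 0xff61
lane  3: sub(0xeb,0xbe) ⇒ 0x2d
lane  4: sub(0xfd,0xe4) ⇒ 0x19
lane  5: sub(0x93,0x1a) ⇒ 0x79
lane  6: sub(0x48,0x8f) ⇒ 0xffb9
lane  7: sub(0xdb,0x5b) ⇒ 0x80
lane  8: sub(0xa0,0xbd) ⇒ 0xffe3
lane  9: sub(0x51,0x6d) ⇒ 0xffe4
lane 10: sub(0x68,0x4e) ⇒ 0x1a
lane 11: sub(0x9e,0xf9) ⇒ 0xffa5
lane 12: sub(0xe1,0xaa) ⇒ 0x37
lane 13: sub(0x01,0xa2) ⇒ 0xff5f
lane 14: sub(0xf7,0x02) ⇒ 0xf5
lane 15: tail/keep ⇒ 0x2f

vd[8] = 65507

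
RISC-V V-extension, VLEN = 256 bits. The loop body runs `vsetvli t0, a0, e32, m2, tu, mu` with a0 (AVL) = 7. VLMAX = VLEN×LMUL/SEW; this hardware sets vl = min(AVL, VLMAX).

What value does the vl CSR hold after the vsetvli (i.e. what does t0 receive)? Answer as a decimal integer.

vl = 7

VLMAX = VLEN×LMUL/SEW = 256×2/32 = 16
vl = min(AVL, VLMAX) = min(7, 16) = 7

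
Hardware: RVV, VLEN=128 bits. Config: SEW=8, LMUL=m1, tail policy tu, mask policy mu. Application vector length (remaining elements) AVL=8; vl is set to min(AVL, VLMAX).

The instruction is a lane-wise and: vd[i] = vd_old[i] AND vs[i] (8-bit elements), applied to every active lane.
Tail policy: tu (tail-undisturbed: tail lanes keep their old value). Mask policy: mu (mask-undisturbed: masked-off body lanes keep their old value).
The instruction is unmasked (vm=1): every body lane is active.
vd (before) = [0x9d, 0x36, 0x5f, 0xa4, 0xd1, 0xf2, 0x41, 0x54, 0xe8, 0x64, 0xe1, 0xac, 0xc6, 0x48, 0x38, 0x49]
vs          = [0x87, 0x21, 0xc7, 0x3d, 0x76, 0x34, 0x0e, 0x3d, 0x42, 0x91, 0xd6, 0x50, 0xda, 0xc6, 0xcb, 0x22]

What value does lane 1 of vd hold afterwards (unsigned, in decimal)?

vd[1] = 32

VLMAX = VLEN×LMUL/SEW = 128×1/8 = 16
AVL=8 ≤ VLMAX=16, so vl = 8
[0] and(0x9d,0x87) = 0x85
[1] and(0x36,0x21) = 0x20
[2] and(0x5f,0xc7) = 0x47
[3] and(0xa4,0x3d) = 0x24
[4] and(0xd1,0x76) = 0x50
[5] and(0xf2,0x34) = 0x30
[6] and(0x41,0x0e) = 0x00
[7] and(0x54,0x3d) = 0x14
[8] tail/keep = 0xe8
[9] tail/keep = 0x64
[10] tail/keep = 0xe1
[11] tail/keep = 0xac
[12] tail/keep = 0xc6
[13] tail/keep = 0x48
[14] tail/keep = 0x38
[15] tail/keep = 0x49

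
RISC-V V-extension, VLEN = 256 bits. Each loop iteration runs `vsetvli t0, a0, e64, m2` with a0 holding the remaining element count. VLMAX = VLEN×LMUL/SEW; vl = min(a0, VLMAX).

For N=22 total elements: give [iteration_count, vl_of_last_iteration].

VLMAX = VLEN×LMUL/SEW = 256×2/64 = 8
iterations = ceil(22/8) = 3; final-pass vl = 6

[iterations, last_vl] = [3, 6]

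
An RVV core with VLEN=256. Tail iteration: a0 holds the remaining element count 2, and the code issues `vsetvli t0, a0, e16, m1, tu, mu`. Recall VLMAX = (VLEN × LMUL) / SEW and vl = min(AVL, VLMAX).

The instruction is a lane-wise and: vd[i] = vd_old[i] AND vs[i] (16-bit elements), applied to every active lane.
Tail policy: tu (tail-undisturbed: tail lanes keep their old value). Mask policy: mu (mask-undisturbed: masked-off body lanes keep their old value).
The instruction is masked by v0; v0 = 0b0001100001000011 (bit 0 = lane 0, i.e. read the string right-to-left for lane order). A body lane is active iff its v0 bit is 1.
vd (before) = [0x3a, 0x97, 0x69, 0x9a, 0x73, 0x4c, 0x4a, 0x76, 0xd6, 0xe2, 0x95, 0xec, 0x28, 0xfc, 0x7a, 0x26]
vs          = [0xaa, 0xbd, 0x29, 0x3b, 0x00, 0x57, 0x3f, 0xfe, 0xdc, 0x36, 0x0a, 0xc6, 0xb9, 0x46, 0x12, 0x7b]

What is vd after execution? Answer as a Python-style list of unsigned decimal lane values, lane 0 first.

vd = [42, 149, 105, 154, 115, 76, 74, 118, 214, 226, 149, 236, 40, 252, 122, 38]

VLMAX = VLEN×LMUL/SEW = 256×1/16 = 16
AVL=2 ≤ VLMAX=16, so vl = 2
  i=0: and(0x3a,0xaa) → 42
  i=1: and(0x97,0xbd) → 149
  i=2: tail/keep → 105
  i=3: tail/keep → 154
  i=4: tail/keep → 115
  i=5: tail/keep → 76
  i=6: tail/keep → 74
  i=7: tail/keep → 118
  i=8: tail/keep → 214
  i=9: tail/keep → 226
  i=10: tail/keep → 149
  i=11: tail/keep → 236
  i=12: tail/keep → 40
  i=13: tail/keep → 252
  i=14: tail/keep → 122
  i=15: tail/keep → 38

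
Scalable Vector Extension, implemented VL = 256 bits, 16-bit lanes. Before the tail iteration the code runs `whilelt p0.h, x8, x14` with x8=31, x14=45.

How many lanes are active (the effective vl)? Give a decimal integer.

vl = 14

256-bit reg / 16-bit elem → 16 lanes
active while 31+j < 45, i.e. j ∈ [0,14) capped at 16 ⇒ 14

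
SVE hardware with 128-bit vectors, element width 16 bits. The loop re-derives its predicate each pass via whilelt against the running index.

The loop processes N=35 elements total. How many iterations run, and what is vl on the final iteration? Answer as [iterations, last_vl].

128-bit reg / 16-bit elem → 8 lanes
N=35: ⌈35/8⌉ = 5 iters; last vl = 35 − 4×8 = 3

[iterations, last_vl] = [5, 3]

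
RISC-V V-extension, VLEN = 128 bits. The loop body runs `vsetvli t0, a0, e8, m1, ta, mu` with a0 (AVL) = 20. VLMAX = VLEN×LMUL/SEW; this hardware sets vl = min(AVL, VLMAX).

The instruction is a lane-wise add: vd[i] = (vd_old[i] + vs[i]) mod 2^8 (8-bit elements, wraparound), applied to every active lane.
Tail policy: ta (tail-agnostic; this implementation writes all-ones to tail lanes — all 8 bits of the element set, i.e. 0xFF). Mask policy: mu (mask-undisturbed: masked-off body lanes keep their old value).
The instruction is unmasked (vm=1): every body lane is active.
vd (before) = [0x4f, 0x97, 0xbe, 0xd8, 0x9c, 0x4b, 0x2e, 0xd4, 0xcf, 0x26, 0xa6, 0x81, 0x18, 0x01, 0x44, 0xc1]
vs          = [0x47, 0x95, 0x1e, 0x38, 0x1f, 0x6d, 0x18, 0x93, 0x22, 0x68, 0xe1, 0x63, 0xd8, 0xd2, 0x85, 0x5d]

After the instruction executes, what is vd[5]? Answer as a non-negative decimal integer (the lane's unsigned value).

vd[5] = 184

VLMAX = VLEN×LMUL/SEW = 128×1/8 = 16
vl ← min(20, 16) = 16
lane  0: add(0x4f,0x47) ⇒ 0x96
lane  1: add(0x97,0x95) ⇒ 0x2c
lane  2: add(0xbe,0x1e) ⇒ 0xdc
lane  3: add(0xd8,0x38) ⇒ 0x10
lane  4: add(0x9c,0x1f) ⇒ 0xbb
lane  5: add(0x4b,0x6d) ⇒ 0xb8
lane  6: add(0x2e,0x18) ⇒ 0x46
lane  7: add(0xd4,0x93) ⇒ 0x67
lane  8: add(0xcf,0x22) ⇒ 0xf1
lane  9: add(0x26,0x68) ⇒ 0x8e
lane 10: add(0xa6,0xe1) ⇒ 0x87
lane 11: add(0x81,0x63) ⇒ 0xe4
lane 12: add(0x18,0xd8) ⇒ 0xf0
lane 13: add(0x01,0xd2) ⇒ 0xd3
lane 14: add(0x44,0x85) ⇒ 0xc9
lane 15: add(0xc1,0x5d) ⇒ 0x1e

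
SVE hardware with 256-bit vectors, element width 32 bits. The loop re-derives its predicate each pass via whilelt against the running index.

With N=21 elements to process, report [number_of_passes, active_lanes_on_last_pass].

[iterations, last_vl] = [3, 5]

register lanes = 256/32 = 8
N=21: ⌈21/8⌉ = 3 iters; last vl = 21 − 2×8 = 5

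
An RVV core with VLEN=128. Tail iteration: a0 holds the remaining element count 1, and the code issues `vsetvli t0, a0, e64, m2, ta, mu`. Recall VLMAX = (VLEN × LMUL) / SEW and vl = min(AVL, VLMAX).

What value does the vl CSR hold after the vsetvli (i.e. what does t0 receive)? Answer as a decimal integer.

VLMAX = VLEN×LMUL/SEW = 128×2/64 = 4
vl = min(AVL, VLMAX) = min(1, 4) = 1

vl = 1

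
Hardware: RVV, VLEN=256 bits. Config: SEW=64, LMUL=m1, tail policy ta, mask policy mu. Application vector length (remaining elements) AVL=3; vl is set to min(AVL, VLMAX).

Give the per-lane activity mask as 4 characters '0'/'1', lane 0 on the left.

VLMAX = (256 × 1) / 64 = 4 lanes
AVL=3 ≤ VLMAX=4, so vl = 3
bits (lane 0 leftmost): 1110

predicate = 1110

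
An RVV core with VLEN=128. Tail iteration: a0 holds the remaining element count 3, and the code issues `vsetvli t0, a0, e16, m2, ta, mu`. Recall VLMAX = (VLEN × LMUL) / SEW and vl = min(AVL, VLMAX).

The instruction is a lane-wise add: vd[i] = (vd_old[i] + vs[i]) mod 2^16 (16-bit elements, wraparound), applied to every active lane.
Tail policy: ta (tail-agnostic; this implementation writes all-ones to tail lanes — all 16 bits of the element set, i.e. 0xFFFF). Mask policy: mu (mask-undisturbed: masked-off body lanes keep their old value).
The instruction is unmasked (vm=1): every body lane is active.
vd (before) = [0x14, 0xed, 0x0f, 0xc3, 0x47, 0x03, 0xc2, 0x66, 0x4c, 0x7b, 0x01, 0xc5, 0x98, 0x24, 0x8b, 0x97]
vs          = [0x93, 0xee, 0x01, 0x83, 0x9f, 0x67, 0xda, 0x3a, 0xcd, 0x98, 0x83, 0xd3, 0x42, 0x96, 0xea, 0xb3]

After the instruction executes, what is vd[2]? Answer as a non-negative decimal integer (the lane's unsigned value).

VLMAX = VLEN×LMUL/SEW = 128×2/16 = 16
AVL=3 ≤ VLMAX=16, so vl = 3
[0] add(0x14,0x93) = 0xa7
[1] add(0xed,0xee) = 0x1db
[2] add(0x0f,0x01) = 0x10
[3] tail/ones = 0xffff
[4] tail/ones = 0xffff
[5] tail/ones = 0xffff
[6] tail/ones = 0xffff
[7] tail/ones = 0xffff
[8] tail/ones = 0xffff
[9] tail/ones = 0xffff
[10] tail/ones = 0xffff
[11] tail/ones = 0xffff
[12] tail/ones = 0xffff
[13] tail/ones = 0xffff
[14] tail/ones = 0xffff
[15] tail/ones = 0xffff

vd[2] = 16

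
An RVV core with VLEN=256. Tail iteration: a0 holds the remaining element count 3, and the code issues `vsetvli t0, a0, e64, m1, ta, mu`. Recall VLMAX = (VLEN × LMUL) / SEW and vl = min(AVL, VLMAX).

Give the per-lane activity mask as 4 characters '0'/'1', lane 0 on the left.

predicate = 1110

lanes per group: 256·1/64 = 4
AVL=3 ≤ VLMAX=4, so vl = 3
bits (lane 0 leftmost): 1110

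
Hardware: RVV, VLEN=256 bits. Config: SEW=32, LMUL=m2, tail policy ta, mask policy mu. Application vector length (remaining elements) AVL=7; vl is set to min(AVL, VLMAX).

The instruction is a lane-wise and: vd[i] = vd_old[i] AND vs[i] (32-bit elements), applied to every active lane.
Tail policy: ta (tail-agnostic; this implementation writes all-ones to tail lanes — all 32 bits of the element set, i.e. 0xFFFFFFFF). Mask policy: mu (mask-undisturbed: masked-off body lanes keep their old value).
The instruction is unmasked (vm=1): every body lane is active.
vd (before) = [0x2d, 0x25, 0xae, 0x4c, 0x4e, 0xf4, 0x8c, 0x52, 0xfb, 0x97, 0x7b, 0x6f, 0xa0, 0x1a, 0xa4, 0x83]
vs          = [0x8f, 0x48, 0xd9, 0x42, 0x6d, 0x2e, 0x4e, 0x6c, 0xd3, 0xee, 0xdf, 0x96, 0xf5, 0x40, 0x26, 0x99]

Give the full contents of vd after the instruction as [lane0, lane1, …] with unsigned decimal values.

VLMAX = VLEN×LMUL/SEW = 256×2/32 = 16
vl = min(AVL, VLMAX) = min(7, 16) = 7
lane  0: and(0x2d,0x8f) ⇒ 0x0d
lane  1: and(0x25,0x48) ⇒ 0x00
lane  2: and(0xae,0xd9) ⇒ 0x88
lane  3: and(0x4c,0x42) ⇒ 0x40
lane  4: and(0x4e,0x6d) ⇒ 0x4c
lane  5: and(0xf4,0x2e) ⇒ 0x24
lane  6: and(0x8c,0x4e) ⇒ 0x0c
lane  7: tail/ones ⇒ 0xffffffff
lane  8: tail/ones ⇒ 0xffffffff
lane  9: tail/ones ⇒ 0xffffffff
lane 10: tail/ones ⇒ 0xffffffff
lane 11: tail/ones ⇒ 0xffffffff
lane 12: tail/ones ⇒ 0xffffffff
lane 13: tail/ones ⇒ 0xffffffff
lane 14: tail/ones ⇒ 0xffffffff
lane 15: tail/ones ⇒ 0xffffffff

vd = [13, 0, 136, 64, 76, 36, 12, 4294967295, 4294967295, 4294967295, 4294967295, 4294967295, 4294967295, 4294967295, 4294967295, 4294967295]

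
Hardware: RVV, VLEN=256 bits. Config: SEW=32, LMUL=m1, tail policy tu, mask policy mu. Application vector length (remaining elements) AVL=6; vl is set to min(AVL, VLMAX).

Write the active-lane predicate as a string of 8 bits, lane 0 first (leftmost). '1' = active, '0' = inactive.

VLMAX = (256 × 1) / 32 = 8 lanes
vl = min(AVL, VLMAX) = min(6, 8) = 6
bits (lane 0 leftmost): 11111100

predicate = 11111100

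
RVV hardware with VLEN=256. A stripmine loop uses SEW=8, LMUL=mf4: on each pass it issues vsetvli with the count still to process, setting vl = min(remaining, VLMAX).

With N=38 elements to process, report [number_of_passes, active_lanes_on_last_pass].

VLMAX = VLEN×LMUL/SEW = 256×1/4/8 = 8
iterations = ceil(38/8) = 5; final-pass vl = 6

[iterations, last_vl] = [5, 6]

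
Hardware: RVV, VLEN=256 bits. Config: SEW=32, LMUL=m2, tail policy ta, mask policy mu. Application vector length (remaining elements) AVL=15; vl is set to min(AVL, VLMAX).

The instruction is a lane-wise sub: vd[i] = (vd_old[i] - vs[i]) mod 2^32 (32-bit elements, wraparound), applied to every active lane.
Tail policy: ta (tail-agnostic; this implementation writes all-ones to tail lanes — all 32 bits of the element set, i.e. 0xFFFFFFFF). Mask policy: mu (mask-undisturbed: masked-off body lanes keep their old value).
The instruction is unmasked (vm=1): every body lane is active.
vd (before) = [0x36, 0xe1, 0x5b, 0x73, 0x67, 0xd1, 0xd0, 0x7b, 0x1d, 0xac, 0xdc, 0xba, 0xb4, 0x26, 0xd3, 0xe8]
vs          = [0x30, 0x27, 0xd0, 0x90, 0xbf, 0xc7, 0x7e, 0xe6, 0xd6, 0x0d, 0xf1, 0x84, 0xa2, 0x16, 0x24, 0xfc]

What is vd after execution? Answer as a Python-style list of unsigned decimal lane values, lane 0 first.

lanes per group: 256·2/32 = 16
vl = min(AVL, VLMAX) = min(15, 16) = 15
[0] sub(0x36,0x30) = 0x06
[1] sub(0xe1,0x27) = 0xba
[2] sub(0x5b,0xd0) = 0xffffff8b
[3] sub(0x73,0x90) = 0xffffffe3
[4] sub(0x67,0xbf) = 0xffffffa8
[5] sub(0xd1,0xc7) = 0x0a
[6] sub(0xd0,0x7e) = 0x52
[7] sub(0x7b,0xe6) = 0xffffff95
[8] sub(0x1d,0xd6) = 0xffffff47
[9] sub(0xac,0x0d) = 0x9f
[10] sub(0xdc,0xf1) = 0xffffffeb
[11] sub(0xba,0x84) = 0x36
[12] sub(0xb4,0xa2) = 0x12
[13] sub(0x26,0x16) = 0x10
[14] sub(0xd3,0x24) = 0xaf
[15] tail/ones = 0xffffffff

vd = [6, 186, 4294967179, 4294967267, 4294967208, 10, 82, 4294967189, 4294967111, 159, 4294967275, 54, 18, 16, 175, 4294967295]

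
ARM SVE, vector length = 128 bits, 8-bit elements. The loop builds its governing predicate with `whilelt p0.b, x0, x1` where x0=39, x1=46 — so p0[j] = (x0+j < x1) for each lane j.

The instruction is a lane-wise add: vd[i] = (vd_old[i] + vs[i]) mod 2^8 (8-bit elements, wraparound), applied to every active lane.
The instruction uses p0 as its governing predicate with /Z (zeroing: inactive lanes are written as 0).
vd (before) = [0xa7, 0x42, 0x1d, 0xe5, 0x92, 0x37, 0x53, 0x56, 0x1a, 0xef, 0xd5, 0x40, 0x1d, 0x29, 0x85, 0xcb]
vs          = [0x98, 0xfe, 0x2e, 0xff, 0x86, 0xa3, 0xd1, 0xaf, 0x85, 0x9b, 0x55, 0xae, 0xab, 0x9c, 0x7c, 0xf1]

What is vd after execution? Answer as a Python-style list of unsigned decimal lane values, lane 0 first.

128-bit reg / 8-bit elem → 16 lanes
p0[j] = (39+j < 46); true for j=0..6 → 7 lanes set
vd[0] add(0xa7,0x98) -> 0x3f
vd[1] add(0x42,0xfe) -> 0x40
vd[2] add(0x1d,0x2e) -> 0x4b
vd[3] add(0xe5,0xff) -> 0xe4
vd[4] add(0x92,0x86) -> 0x18
vd[5] add(0x37,0xa3) -> 0xda
vd[6] add(0x53,0xd1) -> 0x24
vd[7] tail/zero -> 0x00
vd[8] tail/zero -> 0x00
vd[9] tail/zero -> 0x00
vd[10] tail/zero -> 0x00
vd[11] tail/zero -> 0x00
vd[12] tail/zero -> 0x00
vd[13] tail/zero -> 0x00
vd[14] tail/zero -> 0x00
vd[15] tail/zero -> 0x00

vd = [63, 64, 75, 228, 24, 218, 36, 0, 0, 0, 0, 0, 0, 0, 0, 0]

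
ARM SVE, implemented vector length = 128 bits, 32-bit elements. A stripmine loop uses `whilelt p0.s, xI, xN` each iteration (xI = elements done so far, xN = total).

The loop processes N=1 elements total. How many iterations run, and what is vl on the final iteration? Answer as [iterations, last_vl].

[iterations, last_vl] = [1, 1]

128-bit reg / 32-bit elem → 4 lanes
iterations = ceil(1/4) = 1; final-pass vl = 1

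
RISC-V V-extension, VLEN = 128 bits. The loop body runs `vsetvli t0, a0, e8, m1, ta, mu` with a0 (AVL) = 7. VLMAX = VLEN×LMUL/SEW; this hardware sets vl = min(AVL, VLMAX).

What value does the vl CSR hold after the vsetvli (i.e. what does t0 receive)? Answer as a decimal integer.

vl = 7

lanes per group: 128·1/8 = 16
vl = min(AVL, VLMAX) = min(7, 16) = 7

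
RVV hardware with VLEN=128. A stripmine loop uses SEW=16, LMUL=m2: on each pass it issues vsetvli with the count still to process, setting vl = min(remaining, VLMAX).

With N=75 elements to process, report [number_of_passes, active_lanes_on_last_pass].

[iterations, last_vl] = [5, 11]

VLMAX = VLEN×LMUL/SEW = 128×2/16 = 16
iterations = ceil(75/16) = 5; final-pass vl = 11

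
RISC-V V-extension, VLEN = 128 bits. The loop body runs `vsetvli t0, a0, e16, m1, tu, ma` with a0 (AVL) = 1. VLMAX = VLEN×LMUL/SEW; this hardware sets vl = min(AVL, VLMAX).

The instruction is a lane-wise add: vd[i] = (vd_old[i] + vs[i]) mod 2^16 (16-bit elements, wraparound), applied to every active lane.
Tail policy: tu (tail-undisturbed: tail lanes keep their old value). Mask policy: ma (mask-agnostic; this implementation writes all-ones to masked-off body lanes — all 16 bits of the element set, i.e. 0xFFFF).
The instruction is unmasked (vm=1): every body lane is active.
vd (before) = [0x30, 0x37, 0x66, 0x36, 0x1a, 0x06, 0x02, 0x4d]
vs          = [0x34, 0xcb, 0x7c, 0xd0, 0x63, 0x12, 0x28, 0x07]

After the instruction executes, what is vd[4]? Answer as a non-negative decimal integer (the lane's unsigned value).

vd[4] = 26

VLMAX = (128 × 1) / 16 = 8 lanes
vl ← min(1, 8) = 1
  i=0: add(0x30,0x34) → 100
  i=1: tail/keep → 55
  i=2: tail/keep → 102
  i=3: tail/keep → 54
  i=4: tail/keep → 26
  i=5: tail/keep → 6
  i=6: tail/keep → 2
  i=7: tail/keep → 77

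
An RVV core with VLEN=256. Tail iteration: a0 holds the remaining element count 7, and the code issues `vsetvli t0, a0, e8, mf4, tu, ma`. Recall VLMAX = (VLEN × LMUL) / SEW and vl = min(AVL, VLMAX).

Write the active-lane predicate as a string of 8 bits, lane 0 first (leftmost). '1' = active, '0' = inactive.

predicate = 11111110

VLMAX = (256 × 1/4) / 8 = 8 lanes
AVL=7 ≤ VLMAX=8, so vl = 7
bits (lane 0 leftmost): 11111110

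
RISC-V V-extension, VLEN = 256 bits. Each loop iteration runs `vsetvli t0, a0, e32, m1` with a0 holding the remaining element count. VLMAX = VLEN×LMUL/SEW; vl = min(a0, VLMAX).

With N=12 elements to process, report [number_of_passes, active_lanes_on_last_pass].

[iterations, last_vl] = [2, 4]

VLMAX = (256 × 1) / 32 = 8 lanes
12 elements at 8/iter → 2 passes, remainder 4 on the last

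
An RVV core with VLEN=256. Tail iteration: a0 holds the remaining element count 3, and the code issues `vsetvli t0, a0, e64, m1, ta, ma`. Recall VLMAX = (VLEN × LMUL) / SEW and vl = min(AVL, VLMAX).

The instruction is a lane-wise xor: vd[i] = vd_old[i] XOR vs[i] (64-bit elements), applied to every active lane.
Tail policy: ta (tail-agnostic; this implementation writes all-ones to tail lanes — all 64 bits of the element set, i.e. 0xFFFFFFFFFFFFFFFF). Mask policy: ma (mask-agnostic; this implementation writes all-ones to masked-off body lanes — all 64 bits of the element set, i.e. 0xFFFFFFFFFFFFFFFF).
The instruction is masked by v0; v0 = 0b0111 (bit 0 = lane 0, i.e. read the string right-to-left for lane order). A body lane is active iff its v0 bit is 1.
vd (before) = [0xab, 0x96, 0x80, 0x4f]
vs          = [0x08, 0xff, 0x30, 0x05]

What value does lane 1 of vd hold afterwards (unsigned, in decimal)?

lanes per group: 256·1/64 = 4
vl = min(AVL, VLMAX) = min(3, 4) = 3
lane  0: xor(0xab,0x08) ⇒ 0xa3
lane  1: xor(0x96,0xff) ⇒ 0x69
lane  2: xor(0x80,0x30) ⇒ 0xb0
lane  3: tail/ones ⇒ 0xffffffffffffffff

vd[1] = 105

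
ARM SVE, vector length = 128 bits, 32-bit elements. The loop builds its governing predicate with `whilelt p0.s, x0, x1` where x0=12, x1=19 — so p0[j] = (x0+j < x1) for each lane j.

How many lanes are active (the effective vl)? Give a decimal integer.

vl = 4

128-bit reg / 32-bit elem → 4 lanes
active while 12+j < 19, i.e. j ∈ [0,7) capped at 4 ⇒ 4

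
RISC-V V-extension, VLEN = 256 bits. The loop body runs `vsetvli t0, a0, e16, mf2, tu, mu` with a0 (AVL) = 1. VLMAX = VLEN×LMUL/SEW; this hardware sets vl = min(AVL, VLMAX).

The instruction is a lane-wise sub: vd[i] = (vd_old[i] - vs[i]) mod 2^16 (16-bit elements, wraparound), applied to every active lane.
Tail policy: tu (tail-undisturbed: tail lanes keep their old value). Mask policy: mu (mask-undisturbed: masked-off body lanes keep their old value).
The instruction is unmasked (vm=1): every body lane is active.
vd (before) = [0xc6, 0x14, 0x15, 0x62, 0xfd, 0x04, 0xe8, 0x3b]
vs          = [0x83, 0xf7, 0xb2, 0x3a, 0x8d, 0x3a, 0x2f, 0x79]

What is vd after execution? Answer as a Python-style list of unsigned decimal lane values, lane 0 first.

lanes per group: 256·1/2/16 = 8
vl = min(AVL, VLMAX) = min(1, 8) = 1
  i=0: sub(0xc6,0x83) → 67
  i=1: tail/keep → 20
  i=2: tail/keep → 21
  i=3: tail/keep → 98
  i=4: tail/keep → 253
  i=5: tail/keep → 4
  i=6: tail/keep → 232
  i=7: tail/keep → 59

vd = [67, 20, 21, 98, 253, 4, 232, 59]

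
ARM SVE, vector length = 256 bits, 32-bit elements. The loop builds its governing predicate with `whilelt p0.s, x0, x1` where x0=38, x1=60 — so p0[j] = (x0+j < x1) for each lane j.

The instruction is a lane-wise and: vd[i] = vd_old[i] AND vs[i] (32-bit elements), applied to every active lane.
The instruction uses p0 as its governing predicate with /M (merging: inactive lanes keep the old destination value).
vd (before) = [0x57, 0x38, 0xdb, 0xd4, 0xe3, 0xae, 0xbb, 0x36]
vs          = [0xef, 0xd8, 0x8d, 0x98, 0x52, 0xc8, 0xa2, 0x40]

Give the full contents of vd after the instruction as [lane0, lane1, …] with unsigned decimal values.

register lanes = 256/32 = 8
whilelt: lane j active iff 38+j < 60 → j < 22 → 8 active
vd[0] and(0x57,0xef) -> 0x47
vd[1] and(0x38,0xd8) -> 0x18
vd[2] and(0xdb,0x8d) -> 0x89
vd[3] and(0xd4,0x98) -> 0x90
vd[4] and(0xe3,0x52) -> 0x42
vd[5] and(0xae,0xc8) -> 0x88
vd[6] and(0xbb,0xa2) -> 0xa2
vd[7] and(0x36,0x40) -> 0x00

vd = [71, 24, 137, 144, 66, 136, 162, 0]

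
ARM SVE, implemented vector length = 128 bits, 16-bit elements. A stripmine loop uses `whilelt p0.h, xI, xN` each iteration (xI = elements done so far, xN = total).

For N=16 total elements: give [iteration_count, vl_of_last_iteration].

lane count: 128 div 16 = 8
iterations = ceil(16/8) = 2; final-pass vl = 8

[iterations, last_vl] = [2, 8]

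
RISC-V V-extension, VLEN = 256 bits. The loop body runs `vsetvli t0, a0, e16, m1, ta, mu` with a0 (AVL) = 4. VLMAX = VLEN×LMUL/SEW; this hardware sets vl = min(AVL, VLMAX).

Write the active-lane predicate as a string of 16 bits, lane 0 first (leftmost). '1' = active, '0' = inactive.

lanes per group: 256·1/16 = 16
vl ← min(4, 16) = 4
bits (lane 0 leftmost): 1111000000000000

predicate = 1111000000000000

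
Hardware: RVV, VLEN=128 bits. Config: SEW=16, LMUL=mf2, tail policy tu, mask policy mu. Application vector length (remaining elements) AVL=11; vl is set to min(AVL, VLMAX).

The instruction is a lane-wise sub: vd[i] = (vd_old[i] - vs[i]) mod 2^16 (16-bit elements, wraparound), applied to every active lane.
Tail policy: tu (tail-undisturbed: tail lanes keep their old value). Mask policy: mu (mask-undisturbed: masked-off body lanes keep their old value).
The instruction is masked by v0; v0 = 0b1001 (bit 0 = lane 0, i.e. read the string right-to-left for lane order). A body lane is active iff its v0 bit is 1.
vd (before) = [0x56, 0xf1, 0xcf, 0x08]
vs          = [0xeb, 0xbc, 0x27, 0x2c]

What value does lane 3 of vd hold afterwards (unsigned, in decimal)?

vd[3] = 65500

VLMAX = VLEN×LMUL/SEW = 128×1/2/16 = 4
AVL=11 > VLMAX=4, so vl = 4
lane  0: sub(0x56,0xeb) ⇒ 0xff6b
lane  1: mask-off/keep ⇒ 0xf1
lane  2: mask-off/keep ⇒ 0xcf
lane  3: sub(0x08,0x2c) ⇒ 0xffdc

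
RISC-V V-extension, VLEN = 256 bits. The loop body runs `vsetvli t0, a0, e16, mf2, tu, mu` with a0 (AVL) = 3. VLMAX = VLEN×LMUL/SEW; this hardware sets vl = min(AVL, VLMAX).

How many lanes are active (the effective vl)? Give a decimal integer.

VLMAX = (256 × 1/2) / 16 = 8 lanes
vl = min(AVL, VLMAX) = min(3, 8) = 3

vl = 3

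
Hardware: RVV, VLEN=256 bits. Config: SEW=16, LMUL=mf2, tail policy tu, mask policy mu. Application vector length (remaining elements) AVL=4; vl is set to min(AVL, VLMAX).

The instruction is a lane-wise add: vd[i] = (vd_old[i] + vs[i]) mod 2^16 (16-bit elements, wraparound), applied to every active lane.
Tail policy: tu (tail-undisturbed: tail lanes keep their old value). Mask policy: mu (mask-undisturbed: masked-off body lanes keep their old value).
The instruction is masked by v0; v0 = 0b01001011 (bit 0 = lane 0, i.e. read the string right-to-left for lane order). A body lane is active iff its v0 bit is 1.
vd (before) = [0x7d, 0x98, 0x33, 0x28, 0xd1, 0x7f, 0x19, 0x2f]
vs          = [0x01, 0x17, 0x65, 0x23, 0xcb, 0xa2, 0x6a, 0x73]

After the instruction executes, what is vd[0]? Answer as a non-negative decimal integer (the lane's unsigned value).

VLMAX = (256 × 1/2) / 16 = 8 lanes
vl ← min(4, 8) = 4
[0] add(0x7d,0x01) = 0x7e
[1] add(0x98,0x17) = 0xaf
[2] mask-off/keep = 0x33
[3] add(0x28,0x23) = 0x4b
[4] tail/keep = 0xd1
[5] tail/keep = 0x7f
[6] tail/keep = 0x19
[7] tail/keep = 0x2f

vd[0] = 126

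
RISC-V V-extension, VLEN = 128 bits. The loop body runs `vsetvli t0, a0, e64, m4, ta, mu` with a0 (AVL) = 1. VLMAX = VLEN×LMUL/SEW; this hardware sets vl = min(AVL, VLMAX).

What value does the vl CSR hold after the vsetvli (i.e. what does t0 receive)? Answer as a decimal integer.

lanes per group: 128·4/64 = 8
vl ← min(1, 8) = 1

vl = 1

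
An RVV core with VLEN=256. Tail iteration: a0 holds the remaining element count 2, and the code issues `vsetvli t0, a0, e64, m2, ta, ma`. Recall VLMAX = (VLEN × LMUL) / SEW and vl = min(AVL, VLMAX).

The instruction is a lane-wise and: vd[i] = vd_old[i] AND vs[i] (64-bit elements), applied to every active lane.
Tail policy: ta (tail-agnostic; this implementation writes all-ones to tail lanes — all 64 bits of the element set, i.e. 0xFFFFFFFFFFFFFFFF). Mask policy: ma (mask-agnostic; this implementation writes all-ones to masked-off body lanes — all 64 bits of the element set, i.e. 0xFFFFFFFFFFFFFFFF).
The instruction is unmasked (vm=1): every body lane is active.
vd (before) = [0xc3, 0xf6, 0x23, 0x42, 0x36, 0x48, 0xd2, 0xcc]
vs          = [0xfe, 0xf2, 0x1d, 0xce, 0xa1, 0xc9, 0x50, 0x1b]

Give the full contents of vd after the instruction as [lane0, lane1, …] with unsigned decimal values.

VLMAX = VLEN×LMUL/SEW = 256×2/64 = 8
vl ← min(2, 8) = 2
vd[0] and(0xc3,0xfe) -> 0xc2
vd[1] and(0xf6,0xf2) -> 0xf2
vd[2] tail/ones -> 0xffffffffffffffff
vd[3] tail/ones -> 0xffffffffffffffff
vd[4] tail/ones -> 0xffffffffffffffff
vd[5] tail/ones -> 0xffffffffffffffff
vd[6] tail/ones -> 0xffffffffffffffff
vd[7] tail/ones -> 0xffffffffffffffff

vd = [194, 242, 18446744073709551615, 18446744073709551615, 18446744073709551615, 18446744073709551615, 18446744073709551615, 18446744073709551615]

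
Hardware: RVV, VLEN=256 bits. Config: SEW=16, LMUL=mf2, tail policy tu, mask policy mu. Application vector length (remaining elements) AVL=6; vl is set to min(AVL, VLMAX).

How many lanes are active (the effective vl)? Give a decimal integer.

vl = 6

lanes per group: 256·1/2/16 = 8
vl = min(AVL, VLMAX) = min(6, 8) = 6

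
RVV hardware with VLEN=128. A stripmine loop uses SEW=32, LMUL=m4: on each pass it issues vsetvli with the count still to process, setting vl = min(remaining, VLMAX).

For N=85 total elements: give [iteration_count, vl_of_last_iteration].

VLMAX = VLEN×LMUL/SEW = 128×4/32 = 16
85 elements at 16/iter → 6 passes, remainder 5 on the last

[iterations, last_vl] = [6, 5]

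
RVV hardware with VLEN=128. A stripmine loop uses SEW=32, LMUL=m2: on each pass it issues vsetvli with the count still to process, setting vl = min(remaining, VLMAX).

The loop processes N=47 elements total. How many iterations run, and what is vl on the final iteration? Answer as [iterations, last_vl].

lanes per group: 128·2/32 = 8
iterations = ceil(47/8) = 6; final-pass vl = 7

[iterations, last_vl] = [6, 7]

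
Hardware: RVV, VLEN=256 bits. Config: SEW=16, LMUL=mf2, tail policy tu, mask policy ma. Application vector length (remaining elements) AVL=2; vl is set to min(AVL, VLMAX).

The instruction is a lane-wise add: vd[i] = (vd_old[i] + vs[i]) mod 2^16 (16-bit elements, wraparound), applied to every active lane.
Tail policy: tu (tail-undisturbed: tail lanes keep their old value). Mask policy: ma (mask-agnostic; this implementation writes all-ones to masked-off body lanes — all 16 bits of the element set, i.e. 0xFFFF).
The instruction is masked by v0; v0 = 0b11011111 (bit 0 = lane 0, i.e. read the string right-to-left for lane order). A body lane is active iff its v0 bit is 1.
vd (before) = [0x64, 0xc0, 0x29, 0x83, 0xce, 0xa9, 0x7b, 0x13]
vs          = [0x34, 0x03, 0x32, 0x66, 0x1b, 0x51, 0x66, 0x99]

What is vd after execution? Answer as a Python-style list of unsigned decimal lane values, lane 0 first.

VLMAX = VLEN×LMUL/SEW = 256×1/2/16 = 8
vl = min(AVL, VLMAX) = min(2, 8) = 2
  i=0: add(0x64,0x34) → 152
  i=1: add(0xc0,0x03) → 195
  i=2: tail/keep → 41
  i=3: tail/keep → 131
  i=4: tail/keep → 206
  i=5: tail/keep → 169
  i=6: tail/keep → 123
  i=7: tail/keep → 19

vd = [152, 195, 41, 131, 206, 169, 123, 19]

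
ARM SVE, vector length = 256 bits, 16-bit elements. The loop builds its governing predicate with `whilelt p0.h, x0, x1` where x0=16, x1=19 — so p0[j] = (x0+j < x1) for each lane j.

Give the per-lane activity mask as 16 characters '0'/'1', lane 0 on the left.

predicate = 1110000000000000

256-bit reg / 16-bit elem → 16 lanes
p0[j] = (16+j < 19); true for j=0..2 → 3 lanes set
bits (lane 0 leftmost): 1110000000000000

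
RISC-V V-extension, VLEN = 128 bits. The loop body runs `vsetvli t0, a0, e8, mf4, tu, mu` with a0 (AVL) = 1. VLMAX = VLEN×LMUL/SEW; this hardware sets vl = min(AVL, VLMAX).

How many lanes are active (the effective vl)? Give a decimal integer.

vl = 1

lanes per group: 128·1/4/8 = 4
AVL=1 ≤ VLMAX=4, so vl = 1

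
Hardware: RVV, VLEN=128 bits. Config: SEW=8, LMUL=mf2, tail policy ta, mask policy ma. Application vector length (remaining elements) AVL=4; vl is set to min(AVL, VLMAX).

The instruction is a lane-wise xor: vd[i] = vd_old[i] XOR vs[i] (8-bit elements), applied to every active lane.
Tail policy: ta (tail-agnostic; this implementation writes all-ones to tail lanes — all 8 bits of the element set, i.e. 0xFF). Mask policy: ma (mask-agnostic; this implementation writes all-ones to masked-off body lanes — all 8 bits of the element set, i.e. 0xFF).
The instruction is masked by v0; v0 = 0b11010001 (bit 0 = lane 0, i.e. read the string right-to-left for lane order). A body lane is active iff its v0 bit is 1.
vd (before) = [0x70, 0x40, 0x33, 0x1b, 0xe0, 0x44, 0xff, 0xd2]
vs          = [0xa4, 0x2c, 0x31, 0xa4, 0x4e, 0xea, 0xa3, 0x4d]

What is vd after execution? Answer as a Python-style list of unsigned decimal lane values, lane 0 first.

vd = [212, 255, 255, 255, 255, 255, 255, 255]

lanes per group: 128·1/2/8 = 8
vl = min(AVL, VLMAX) = min(4, 8) = 4
  i=0: xor(0x70,0xa4) → 212
  i=1: mask-off/ones → 255
  i=2: mask-off/ones → 255
  i=3: mask-off/ones → 255
  i=4: tail/ones → 255
  i=5: tail/ones → 255
  i=6: tail/ones → 255
  i=7: tail/ones → 255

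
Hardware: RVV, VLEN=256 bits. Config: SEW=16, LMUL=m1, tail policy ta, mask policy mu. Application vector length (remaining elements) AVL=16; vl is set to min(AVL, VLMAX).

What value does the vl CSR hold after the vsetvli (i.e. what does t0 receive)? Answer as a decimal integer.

vl = 16

VLMAX = VLEN×LMUL/SEW = 256×1/16 = 16
AVL=16 ≤ VLMAX=16, so vl = 16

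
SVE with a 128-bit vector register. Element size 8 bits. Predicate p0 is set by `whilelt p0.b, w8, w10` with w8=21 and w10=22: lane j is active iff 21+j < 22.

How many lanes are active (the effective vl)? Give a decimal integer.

register lanes = 128/8 = 16
whilelt: lane j active iff 21+j < 22 → j < 1 → 1 active

vl = 1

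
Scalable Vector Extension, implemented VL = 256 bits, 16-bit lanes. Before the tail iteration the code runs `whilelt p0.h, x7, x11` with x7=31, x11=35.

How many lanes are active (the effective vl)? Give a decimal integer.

vl = 4

lane count: 256 div 16 = 16
p0[j] = (31+j < 35); true for j=0..3 → 4 lanes set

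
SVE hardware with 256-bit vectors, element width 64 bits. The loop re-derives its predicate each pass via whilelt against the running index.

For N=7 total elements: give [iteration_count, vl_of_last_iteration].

256-bit reg / 64-bit elem → 4 lanes
iterations = ceil(7/4) = 2; final-pass vl = 3

[iterations, last_vl] = [2, 3]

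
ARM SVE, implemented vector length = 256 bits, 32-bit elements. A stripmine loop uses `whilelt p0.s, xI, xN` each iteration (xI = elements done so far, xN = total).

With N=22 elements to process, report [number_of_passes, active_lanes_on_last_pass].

[iterations, last_vl] = [3, 6]

lane count: 256 div 32 = 8
N=22: ⌈22/8⌉ = 3 iters; last vl = 22 − 2×8 = 6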